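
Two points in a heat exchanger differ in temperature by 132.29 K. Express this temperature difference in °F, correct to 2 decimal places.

Only the scale ratio 1.8 matters for a change in temperature.
132.29 × 1.8 = 238.12.

238.12°F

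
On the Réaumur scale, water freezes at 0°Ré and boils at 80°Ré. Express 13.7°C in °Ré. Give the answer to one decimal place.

11.0°Ré

Linearly onto the Réaumur scale: 0 + (13.7000 / 100) × (80 - 0) = 11.0°Ré.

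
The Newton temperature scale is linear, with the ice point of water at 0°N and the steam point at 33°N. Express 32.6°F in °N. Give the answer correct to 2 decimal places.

First in Celsius: (32.6 - 32) × 5/9 = 0.3333°C.
Linearly onto the Newton scale: 0 + (0.3333 / 100) × (33 - 0) = 0.11°N.

0.11°N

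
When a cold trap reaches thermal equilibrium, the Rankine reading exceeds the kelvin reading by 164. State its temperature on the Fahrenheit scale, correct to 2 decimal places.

Let x be the Rankine reading; then the kelvin reading is 5/9·x.
(5/9·x) - x = -164  ⇒  (-4/9)·x = -164  ⇒  x = 369.0000°R.
In Celsius: (369 - 491.67) × 5/9 = -68.1500°C.
In Fahrenheit: -68.1500 × 1.8 + 32 = -90.67°F.

-90.67°F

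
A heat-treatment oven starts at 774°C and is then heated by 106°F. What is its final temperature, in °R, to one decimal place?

1990.9°R

The 106°F change is an interval, so only the factor 5/9 applies: +106 × 5/9 = +58.8889°C.
Final Celsius temperature: 774.0000 + 58.8889 = 832.8889°C.
In Rankine: 832.8889 × 1.8 + 491.67 = 1990.9°R.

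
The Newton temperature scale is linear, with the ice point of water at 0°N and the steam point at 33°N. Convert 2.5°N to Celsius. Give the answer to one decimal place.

7.6°C

Linear interpolation between the fixed points: C = (2.5 - 0) × 100 / (33 - 0) = 7.5758°C.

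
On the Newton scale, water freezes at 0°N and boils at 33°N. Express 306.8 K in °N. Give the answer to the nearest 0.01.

11.10°N

First in Celsius: 306.8 - 273.15 = 33.6500°C.
Linearly onto the Newton scale: 0 + (33.6500 / 100) × (33 - 0) = 11.10°N.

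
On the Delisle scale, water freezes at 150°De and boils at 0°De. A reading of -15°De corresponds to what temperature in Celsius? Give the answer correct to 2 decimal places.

Linear interpolation between the fixed points: C = (-15 - 150) × 100 / (0 - 150) = 110.0000°C.

110.00°C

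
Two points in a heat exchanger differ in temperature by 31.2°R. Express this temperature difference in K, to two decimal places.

An interval of 1°R corresponds to 5/9 K.
31.2 × 5/9 = 17.33.

17.33 K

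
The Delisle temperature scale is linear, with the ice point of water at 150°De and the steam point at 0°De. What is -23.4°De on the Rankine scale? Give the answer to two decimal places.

Linear interpolation between the fixed points: C = (-23.4 - 150) × 100 / (0 - 150) = 115.6000°C.
Then 115.6000 × 1.8 + 491.67 = 699.75°R.

699.75°R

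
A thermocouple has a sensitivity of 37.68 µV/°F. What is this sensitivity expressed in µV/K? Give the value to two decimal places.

The quantity depends on a temperature interval, so only the ratio of degree sizes applies; the offset between the scales is irrelevant.
A change of 1 K is a change of 1.8°F, so per K the value is 37.68 × 1.8 = 67.82.

67.82 µV/K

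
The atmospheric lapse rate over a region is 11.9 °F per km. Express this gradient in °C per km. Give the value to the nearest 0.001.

The quantity depends on a temperature interval, so only the ratio of degree sizes applies; the offset between the scales is irrelevant.
A change of 1°F is a change of 5/9°C, so 11.9 × 5/9 = 6.611.

6.611 °C/km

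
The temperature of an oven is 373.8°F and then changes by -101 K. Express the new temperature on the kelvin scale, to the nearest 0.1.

Initial temperature in Celsius: (373.8 - 32) × 5/9 = 189.8889°C.
The 101 K change is an interval; Kelvin and Celsius degrees are the same size, so ΔC = -101°C.
Final Celsius temperature: 189.8889 - 101.0000 = 88.8889°C.
In kelvin: 88.8889 + 273.15 = 362.0 K.

362.0 K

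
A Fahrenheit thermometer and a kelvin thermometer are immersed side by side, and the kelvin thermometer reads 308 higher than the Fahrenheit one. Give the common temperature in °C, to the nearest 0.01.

-83.56°C

Let x be the Fahrenheit reading; then the kelvin reading is 5/9·x + 255.372.
(5/9·x + 255.372) - x = 308  ⇒  (-4/9)·x = 52.6278  ⇒  x = -118.4125°F.
In Celsius: (-118.4125 - 32) × 5/9 = -83.56°C.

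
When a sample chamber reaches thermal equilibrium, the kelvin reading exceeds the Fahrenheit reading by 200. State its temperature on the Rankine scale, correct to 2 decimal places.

584.26°R

Let x be the kelvin reading; then the Fahrenheit reading is 1.8·x - 459.67.
(1.8·x - 459.67) - x = -200  ⇒  (0.8)·x = 259.67  ⇒  x = 324.5875 K.
In Celsius: 324.5875 - 273.15 = 51.4375°C.
In Rankine: 51.4375 × 1.8 + 491.67 = 584.26°R.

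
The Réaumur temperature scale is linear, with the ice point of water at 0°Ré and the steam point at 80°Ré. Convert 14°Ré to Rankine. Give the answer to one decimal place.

523.2°R

Linear interpolation between the fixed points: C = (14 - 0) × 100 / (80 - 0) = 17.5000°C.
Then 17.5000 × 1.8 + 491.67 = 523.2°R.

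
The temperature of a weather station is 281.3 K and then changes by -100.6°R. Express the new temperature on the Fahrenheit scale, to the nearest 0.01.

Initial temperature in Celsius: 281.3 - 273.15 = 8.1500°C.
The 100.6°R change is an interval, so only the factor 5/9 applies: -100.6 × 5/9 = -55.8889°C.
Final Celsius temperature: 8.1500 - 55.8889 = -47.7389°C.
In Fahrenheit: -47.7389 × 1.8 + 32 = -53.93°F.

-53.93°F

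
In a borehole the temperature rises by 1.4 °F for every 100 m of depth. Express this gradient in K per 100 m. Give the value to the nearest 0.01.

0.78 K/100 m

The quantity depends on a temperature interval, so only the ratio of degree sizes applies; the offset between the scales is irrelevant.
A change of 1°F is a change of 5/9 K, so 1.4 × 5/9 = 0.78.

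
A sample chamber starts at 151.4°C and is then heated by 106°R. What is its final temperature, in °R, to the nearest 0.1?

870.2°R

The 106°R change is an interval, so only the factor 5/9 applies: +106 × 5/9 = +58.8889°C.
Final Celsius temperature: 151.4000 + 58.8889 = 210.2889°C.
In Rankine: 210.2889 × 1.8 + 491.67 = 870.2°R.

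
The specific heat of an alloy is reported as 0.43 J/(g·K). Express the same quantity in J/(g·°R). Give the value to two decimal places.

0.24 J/(g·°R)

Since only a temperature interval is involved, the additive offset between the scales drops out.
A change of 1°R is a change of 5/9 K, so per °R the value is 0.43 × 5/9 = 0.24.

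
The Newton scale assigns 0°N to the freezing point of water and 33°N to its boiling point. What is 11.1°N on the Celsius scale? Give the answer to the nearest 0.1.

Linear interpolation between the fixed points: C = (11.1 - 0) × 100 / (33 - 0) = 33.6364°C.

33.6°C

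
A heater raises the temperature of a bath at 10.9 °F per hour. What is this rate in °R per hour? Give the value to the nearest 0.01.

10.90 °R/hour

Since only a temperature interval is involved, the additive offset between the scales drops out.
A change of 1°F is a change of 1°R, so 10.9 × 1 = 10.90.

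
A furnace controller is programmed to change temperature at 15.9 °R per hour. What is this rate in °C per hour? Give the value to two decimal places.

8.83 °C/hour

The quantity depends on a temperature interval, so only the ratio of degree sizes applies; the offset between the scales is irrelevant.
A change of 1°R is a change of 5/9°C, so 15.9 × 5/9 = 8.83.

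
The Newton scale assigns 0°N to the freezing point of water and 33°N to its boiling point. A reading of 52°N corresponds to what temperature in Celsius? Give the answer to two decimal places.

157.58°C

Linear interpolation between the fixed points: C = (52 - 0) × 100 / (33 - 0) = 157.5758°C.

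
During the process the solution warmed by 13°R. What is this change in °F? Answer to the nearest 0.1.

Rankine and Fahrenheit degrees are the same size, so the interval is unchanged: 13.0.

13.0°F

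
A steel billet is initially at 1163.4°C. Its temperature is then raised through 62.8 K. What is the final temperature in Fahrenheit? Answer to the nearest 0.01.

2239.16°F

The 62.8 K change is an interval; Kelvin and Celsius degrees are the same size, so ΔC = +62.8°C.
Final Celsius temperature: 1163.4000 + 62.8000 = 1226.2000°C.
In Fahrenheit: 1226.2000 × 1.8 + 32 = 2239.16°F.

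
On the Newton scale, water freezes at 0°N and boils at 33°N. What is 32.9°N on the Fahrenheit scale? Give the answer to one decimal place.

Linear interpolation between the fixed points: C = (32.9 - 0) × 100 / (33 - 0) = 99.6970°C.
Then 99.6970 × 1.8 + 32 = 211.5°F.

211.5°F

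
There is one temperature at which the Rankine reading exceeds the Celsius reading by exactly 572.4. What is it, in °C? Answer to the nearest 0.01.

Let C be the Celsius reading. The Rankine reading is R = 1.8·C + 491.67.
Require R - C = 572.4: (0.8)·C + 491.67 = 572.4.
C = (572.4 - 491.67) / (0.8) = 100.91.

100.91°C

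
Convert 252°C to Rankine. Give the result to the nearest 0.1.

In Rankine: 252.0000 × 1.8 + 491.67 = 945.3°R.

945.3°R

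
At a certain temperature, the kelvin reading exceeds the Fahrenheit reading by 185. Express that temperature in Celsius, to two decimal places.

70.19°C

Let x be the Fahrenheit reading; then the kelvin reading is 5/9·x + 255.372.
(5/9·x + 255.372) - x = 185  ⇒  (-4/9)·x = -70.3722  ⇒  x = 158.3375°F.
In Celsius: (158.3375 - 32) × 5/9 = 70.19°C.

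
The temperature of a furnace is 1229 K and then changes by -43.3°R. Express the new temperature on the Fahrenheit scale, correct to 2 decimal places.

1709.23°F

Initial temperature in Celsius: 1229 - 273.15 = 955.8500°C.
The 43.3°R change is an interval, so only the factor 5/9 applies: -43.3 × 5/9 = -24.0556°C.
Final Celsius temperature: 955.8500 - 24.0556 = 931.7944°C.
In Fahrenheit: 931.7944 × 1.8 + 32 = 1709.23°F.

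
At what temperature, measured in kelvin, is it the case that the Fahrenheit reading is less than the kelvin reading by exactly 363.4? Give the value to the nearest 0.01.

Let K be the kelvin reading. The Fahrenheit reading is F = 1.8·K - 459.67.
Require F - K = -363.4: (0.8)·K - 459.67 = -363.4.
K = (-363.4 + 459.67) / (0.8) = 120.34.

120.34 K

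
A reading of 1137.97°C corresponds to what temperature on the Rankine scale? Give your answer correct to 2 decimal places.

2540.02°R

In Rankine: 1137.9700 × 1.8 + 491.67 = 2540.02°R.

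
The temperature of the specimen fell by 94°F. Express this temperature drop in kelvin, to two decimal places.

For a temperature interval the offset drops out; only the factor 5/9 applies.
94 × 5/9 = 52.22.

52.22 K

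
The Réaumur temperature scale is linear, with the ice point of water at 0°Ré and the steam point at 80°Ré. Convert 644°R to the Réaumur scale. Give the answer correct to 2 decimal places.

67.70°Ré

First in Celsius: (644 - 491.67) × 5/9 = 84.6278°C.
Linearly onto the Réaumur scale: 0 + (84.6278 / 100) × (80 - 0) = 67.70°Ré.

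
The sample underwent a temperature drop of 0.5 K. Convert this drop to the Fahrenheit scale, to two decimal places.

An interval of 1 K corresponds to 1.8°F.
0.5 × 1.8 = 0.90.

0.90°F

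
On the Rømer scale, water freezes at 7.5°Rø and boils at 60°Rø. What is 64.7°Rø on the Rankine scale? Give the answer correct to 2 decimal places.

687.78°R

Linear interpolation between the fixed points: C = (64.7 - 7.5) × 100 / (60 - 7.5) = 108.9524°C.
Then 108.9524 × 1.8 + 491.67 = 687.78°R.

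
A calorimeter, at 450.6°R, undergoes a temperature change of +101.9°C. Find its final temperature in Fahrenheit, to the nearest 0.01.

Initial temperature in Celsius: (450.6 - 491.67) × 5/9 = -22.8167°C.
Final Celsius temperature: -22.8167 + 101.9000 = 79.0833°C.
In Fahrenheit: 79.0833 × 1.8 + 32 = 174.35°F.

174.35°F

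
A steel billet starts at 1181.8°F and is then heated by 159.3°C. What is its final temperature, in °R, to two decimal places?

Initial temperature in Celsius: (1181.8 - 32) × 5/9 = 638.7778°C.
Final Celsius temperature: 638.7778 + 159.3000 = 798.0778°C.
In Rankine: 798.0778 × 1.8 + 491.67 = 1928.21°R.

1928.21°R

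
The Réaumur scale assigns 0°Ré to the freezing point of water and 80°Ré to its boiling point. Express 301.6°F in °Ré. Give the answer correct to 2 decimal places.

First in Celsius: (301.6 - 32) × 5/9 = 149.7778°C.
Linearly onto the Réaumur scale: 0 + (149.7778 / 100) × (80 - 0) = 119.82°Ré.

119.82°Ré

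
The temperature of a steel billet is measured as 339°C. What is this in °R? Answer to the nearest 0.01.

1101.87°R

In Rankine: 339.0000 × 1.8 + 491.67 = 1101.87°R.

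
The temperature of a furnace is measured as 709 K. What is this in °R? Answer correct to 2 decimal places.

In Celsius: 709 - 273.15 = 435.8500°C.
In Rankine: 435.8500 × 1.8 + 491.67 = 1276.20°R.

1276.20°R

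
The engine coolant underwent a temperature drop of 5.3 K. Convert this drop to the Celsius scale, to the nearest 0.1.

5.3°C

Kelvin and Celsius degrees are the same size, so the interval is unchanged: 5.3.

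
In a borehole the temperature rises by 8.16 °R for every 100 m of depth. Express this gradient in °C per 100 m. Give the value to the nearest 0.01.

Since only a temperature interval is involved, the additive offset between the scales drops out.
A change of 1°R is a change of 5/9°C, so 8.16 × 5/9 = 4.53.

4.53 °C/100 m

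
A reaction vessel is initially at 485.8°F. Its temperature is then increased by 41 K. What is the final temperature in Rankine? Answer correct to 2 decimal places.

Initial temperature in Celsius: (485.8 - 32) × 5/9 = 252.1111°C.
The 41 K change is an interval; Kelvin and Celsius degrees are the same size, so ΔC = +41°C.
Final Celsius temperature: 252.1111 + 41.0000 = 293.1111°C.
In Rankine: 293.1111 × 1.8 + 491.67 = 1019.27°R.

1019.27°R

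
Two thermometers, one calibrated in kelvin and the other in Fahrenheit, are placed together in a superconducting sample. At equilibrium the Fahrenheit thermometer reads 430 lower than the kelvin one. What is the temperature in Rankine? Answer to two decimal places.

Let x be the kelvin reading; then the Fahrenheit reading is 1.8·x - 459.67.
(1.8·x - 459.67) - x = -430  ⇒  (0.8)·x = 29.67  ⇒  x = 37.0875 K.
In Celsius: 37.0875 - 273.15 = -236.0625°C.
In Rankine: -236.0625 × 1.8 + 491.67 = 66.76°R.

66.76°R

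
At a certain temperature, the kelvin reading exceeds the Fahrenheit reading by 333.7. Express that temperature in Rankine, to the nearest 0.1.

Let x be the kelvin reading; then the Fahrenheit reading is 1.8·x - 459.67.
(1.8·x - 459.67) - x = -333.7  ⇒  (0.8)·x = 125.97  ⇒  x = 157.4625 K.
In Celsius: 157.4625 - 273.15 = -115.6875°C.
In Rankine: -115.6875 × 1.8 + 491.67 = 283.4°R.

283.4°R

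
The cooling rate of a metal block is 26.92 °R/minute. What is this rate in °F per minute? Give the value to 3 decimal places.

26.920 °F/minute

Since only a temperature interval is involved, the additive offset between the scales drops out.
A change of 1°R is a change of 1°F, so 26.92 × 1 = 26.920.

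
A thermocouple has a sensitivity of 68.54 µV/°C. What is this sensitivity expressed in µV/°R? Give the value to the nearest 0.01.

Since only a temperature interval is involved, the additive offset between the scales drops out.
A change of 1°R is a change of 5/9°C, so per °R the value is 68.54 × 5/9 = 38.08.

38.08 µV/°R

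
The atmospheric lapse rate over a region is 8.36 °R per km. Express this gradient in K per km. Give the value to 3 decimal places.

4.644 K/km

The quantity depends on a temperature interval, so only the ratio of degree sizes applies; the offset between the scales is irrelevant.
A change of 1°R is a change of 5/9 K, so 8.36 × 5/9 = 4.644.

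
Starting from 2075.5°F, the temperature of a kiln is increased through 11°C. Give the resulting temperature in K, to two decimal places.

1419.43 K

Initial temperature in Celsius: (2075.5 - 32) × 5/9 = 1135.2778°C.
Final Celsius temperature: 1135.2778 + 11.0000 = 1146.2778°C.
In kelvin: 1146.2778 + 273.15 = 1419.43 K.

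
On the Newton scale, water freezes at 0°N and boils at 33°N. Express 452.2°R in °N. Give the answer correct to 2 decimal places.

-7.24°N

First in Celsius: (452.2 - 491.67) × 5/9 = -21.9278°C.
Linearly onto the Newton scale: 0 + (-21.9278 / 100) × (33 - 0) = -7.24°N.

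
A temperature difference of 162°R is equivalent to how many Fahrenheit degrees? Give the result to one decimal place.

162.0°F

Rankine and Fahrenheit degrees are the same size, so the interval is unchanged: 162.0.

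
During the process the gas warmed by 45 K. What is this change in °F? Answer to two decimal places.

Only the scale ratio 1.8 matters for a change in temperature.
45 × 1.8 = 81.00.

81.00°F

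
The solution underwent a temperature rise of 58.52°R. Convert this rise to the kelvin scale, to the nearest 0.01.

32.51 K

For a temperature interval the offset drops out; only the factor 5/9 applies.
58.52 × 5/9 = 32.51.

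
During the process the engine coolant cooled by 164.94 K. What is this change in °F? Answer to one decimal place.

For a temperature interval the offset drops out; only the factor 1.8 applies.
164.94 × 1.8 = 296.9.

296.9°F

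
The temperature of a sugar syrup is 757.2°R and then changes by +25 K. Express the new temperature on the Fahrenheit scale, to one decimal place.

342.5°F

Initial temperature in Celsius: (757.2 - 491.67) × 5/9 = 147.5167°C.
The 25 K change is an interval; Kelvin and Celsius degrees are the same size, so ΔC = +25°C.
Final Celsius temperature: 147.5167 + 25.0000 = 172.5167°C.
In Fahrenheit: 172.5167 × 1.8 + 32 = 342.5°F.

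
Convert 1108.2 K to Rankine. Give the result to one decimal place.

1994.8°R

In Celsius: 1108.2 - 273.15 = 835.0500°C.
In Rankine: 835.0500 × 1.8 + 491.67 = 1994.8°R.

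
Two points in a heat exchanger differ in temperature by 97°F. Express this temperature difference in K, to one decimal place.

Only the scale ratio 5/9 matters for a change in temperature.
97 × 5/9 = 53.9.

53.9 K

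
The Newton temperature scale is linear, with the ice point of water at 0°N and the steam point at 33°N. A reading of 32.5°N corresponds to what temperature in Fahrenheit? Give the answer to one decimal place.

Linear interpolation between the fixed points: C = (32.5 - 0) × 100 / (33 - 0) = 98.4848°C.
Then 98.4848 × 1.8 + 32 = 209.3°F.

209.3°F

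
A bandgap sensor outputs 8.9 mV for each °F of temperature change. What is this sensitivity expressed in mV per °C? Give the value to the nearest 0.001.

16.020 mV per °C

Since only a temperature interval is involved, the additive offset between the scales drops out.
A change of 1°C is a change of 1.8°F, so per °C the value is 8.9 × 1.8 = 16.020.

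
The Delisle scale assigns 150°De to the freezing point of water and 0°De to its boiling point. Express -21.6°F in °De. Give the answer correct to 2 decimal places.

First in Celsius: (-21.6 - 32) × 5/9 = -29.7778°C.
Linearly onto the Delisle scale: 150 + (-29.7778 / 100) × (0 - 150) = 194.67°De.

194.67°De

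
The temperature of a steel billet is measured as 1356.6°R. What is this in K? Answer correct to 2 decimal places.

753.67 K

In Celsius: (1356.6 - 491.67) × 5/9 = 480.5167°C.
In kelvin: 480.5167 + 273.15 = 753.67 K.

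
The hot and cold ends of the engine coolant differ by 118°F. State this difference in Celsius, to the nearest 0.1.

An interval of 1°F corresponds to 5/9°C.
118 × 5/9 = 65.6.

65.6°C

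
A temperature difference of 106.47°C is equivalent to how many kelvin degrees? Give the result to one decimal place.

Celsius and kelvin degrees are the same size, so the interval is unchanged: 106.5.

106.5 K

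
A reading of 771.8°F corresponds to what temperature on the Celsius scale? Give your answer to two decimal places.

411.00°C

In Celsius: (771.8 - 32) × 5/9 = 411.0000°C.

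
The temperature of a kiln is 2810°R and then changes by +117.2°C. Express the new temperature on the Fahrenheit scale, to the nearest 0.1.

2561.3°F

Initial temperature in Celsius: (2810 - 491.67) × 5/9 = 1287.9611°C.
Final Celsius temperature: 1287.9611 + 117.2000 = 1405.1611°C.
In Fahrenheit: 1405.1611 × 1.8 + 32 = 2561.3°F.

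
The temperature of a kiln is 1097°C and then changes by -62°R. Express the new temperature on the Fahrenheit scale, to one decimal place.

1944.6°F

The 62°R change is an interval, so only the factor 5/9 applies: -62 × 5/9 = -34.4444°C.
Final Celsius temperature: 1097.0000 - 34.4444 = 1062.5556°C.
In Fahrenheit: 1062.5556 × 1.8 + 32 = 1944.6°F.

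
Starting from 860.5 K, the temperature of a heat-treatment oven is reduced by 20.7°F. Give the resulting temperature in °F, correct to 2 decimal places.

Initial temperature in Celsius: 860.5 - 273.15 = 587.3500°C.
The 20.7°F change is an interval, so only the factor 5/9 applies: -20.7 × 5/9 = -11.5000°C.
Final Celsius temperature: 587.3500 - 11.5000 = 575.8500°C.
In Fahrenheit: 575.8500 × 1.8 + 32 = 1068.53°F.

1068.53°F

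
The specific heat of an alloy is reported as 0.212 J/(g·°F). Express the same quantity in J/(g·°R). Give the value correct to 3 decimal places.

Since only a temperature interval is involved, the additive offset between the scales drops out.
A change of 1°R is a change of 1°F, so per °R the value is 0.212 × 1 = 0.212.

0.212 J/(g·°R)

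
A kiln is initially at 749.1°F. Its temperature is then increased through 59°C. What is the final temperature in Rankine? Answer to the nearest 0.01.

Initial temperature in Celsius: (749.1 - 32) × 5/9 = 398.3889°C.
Final Celsius temperature: 398.3889 + 59.0000 = 457.3889°C.
In Rankine: 457.3889 × 1.8 + 491.67 = 1314.97°R.

1314.97°R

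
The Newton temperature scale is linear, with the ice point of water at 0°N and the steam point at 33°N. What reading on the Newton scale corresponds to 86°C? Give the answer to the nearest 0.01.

Linearly onto the Newton scale: 0 + (86.0000 / 100) × (33 - 0) = 28.38°N.

28.38°N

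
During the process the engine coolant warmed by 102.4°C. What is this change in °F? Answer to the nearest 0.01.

184.32°F

For a temperature interval the offset drops out; only the factor 1.8 applies.
102.4 × 1.8 = 184.32.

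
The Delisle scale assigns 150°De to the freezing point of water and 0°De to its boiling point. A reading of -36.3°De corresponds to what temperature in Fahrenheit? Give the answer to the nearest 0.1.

Linear interpolation between the fixed points: C = (-36.3 - 150) × 100 / (0 - 150) = 124.2000°C.
Then 124.2000 × 1.8 + 32 = 255.6°F.

255.6°F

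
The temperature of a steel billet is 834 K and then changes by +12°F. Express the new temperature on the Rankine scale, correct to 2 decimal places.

Initial temperature in Celsius: 834 - 273.15 = 560.8500°C.
The 12°F change is an interval, so only the factor 5/9 applies: +12 × 5/9 = +6.6667°C.
Final Celsius temperature: 560.8500 + 6.6667 = 567.5167°C.
In Rankine: 567.5167 × 1.8 + 491.67 = 1513.20°R.

1513.20°R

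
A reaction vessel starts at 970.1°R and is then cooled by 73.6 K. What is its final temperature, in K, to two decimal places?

Initial temperature in Celsius: (970.1 - 491.67) × 5/9 = 265.7944°C.
The 73.6 K change is an interval; Kelvin and Celsius degrees are the same size, so ΔC = -73.6°C.
Final Celsius temperature: 265.7944 - 73.6000 = 192.1944°C.
In kelvin: 192.1944 + 273.15 = 465.34 K.

465.34 K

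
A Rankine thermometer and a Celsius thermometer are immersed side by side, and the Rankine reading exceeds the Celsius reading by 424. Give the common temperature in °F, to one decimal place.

-120.3°F

Let x be the Rankine reading; then the Celsius reading is 5/9·x - 273.15.
(5/9·x - 273.15) - x = -424  ⇒  (-4/9)·x = -150.85  ⇒  x = 339.4125°R.
In Celsius: (339.4125 - 491.67) × 5/9 = -84.5875°C.
In Fahrenheit: -84.5875 × 1.8 + 32 = -120.3°F.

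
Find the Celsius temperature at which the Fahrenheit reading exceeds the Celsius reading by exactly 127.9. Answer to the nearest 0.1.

119.9°C

Let C be the Celsius reading. The Fahrenheit reading is F = 1.8·C + 32.
Require F - C = 127.9: (0.8)·C + 32 = 127.9.
C = (127.9 - 32) / (0.8) = 119.9.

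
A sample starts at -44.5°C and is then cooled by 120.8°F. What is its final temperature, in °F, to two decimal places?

The 120.8°F change is an interval, so only the factor 5/9 applies: -120.8 × 5/9 = -67.1111°C.
Final Celsius temperature: -44.5000 - 67.1111 = -111.6111°C.
In Fahrenheit: -111.6111 × 1.8 + 32 = -168.90°F.

-168.90°F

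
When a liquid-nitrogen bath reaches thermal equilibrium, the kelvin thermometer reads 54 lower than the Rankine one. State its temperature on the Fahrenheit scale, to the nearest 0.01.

Let x be the Rankine reading; then the kelvin reading is 5/9·x.
(5/9·x) - x = -54  ⇒  (-4/9)·x = -54  ⇒  x = 121.5000°R.
In Celsius: (121.5 - 491.67) × 5/9 = -205.6500°C.
In Fahrenheit: -205.6500 × 1.8 + 32 = -338.17°F.

-338.17°F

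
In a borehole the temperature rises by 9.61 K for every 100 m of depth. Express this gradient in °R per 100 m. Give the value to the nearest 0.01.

17.30 °R/100 m

The quantity depends on a temperature interval, so only the ratio of degree sizes applies; the offset between the scales is irrelevant.
A change of 1 K is a change of 1.8°R, so 9.61 × 1.8 = 17.30.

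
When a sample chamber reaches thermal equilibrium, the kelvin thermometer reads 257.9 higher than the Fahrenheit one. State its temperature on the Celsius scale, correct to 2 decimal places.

Let x be the Fahrenheit reading; then the kelvin reading is 5/9·x + 255.372.
(5/9·x + 255.372) - x = 257.9  ⇒  (-4/9)·x = 91/36  ⇒  x = -5.6875°F.
In Celsius: (-5.6875 - 32) × 5/9 = -20.94°C.

-20.94°C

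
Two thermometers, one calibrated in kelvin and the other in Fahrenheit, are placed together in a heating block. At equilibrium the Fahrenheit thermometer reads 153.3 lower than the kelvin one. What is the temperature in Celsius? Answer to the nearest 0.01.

109.81°C

Let x be the kelvin reading; then the Fahrenheit reading is 1.8·x - 459.67.
(1.8·x - 459.67) - x = -153.3  ⇒  (0.8)·x = 306.37  ⇒  x = 382.9625 K.
In Celsius: 382.9625 - 273.15 = 109.81°C.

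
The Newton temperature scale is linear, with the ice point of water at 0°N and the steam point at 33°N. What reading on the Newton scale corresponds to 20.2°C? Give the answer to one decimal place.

6.7°N

Linearly onto the Newton scale: 0 + (20.2000 / 100) × (33 - 0) = 6.7°N.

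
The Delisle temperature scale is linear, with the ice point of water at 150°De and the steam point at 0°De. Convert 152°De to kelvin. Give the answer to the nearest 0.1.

271.8 K

Linear interpolation between the fixed points: C = (152 - 150) × 100 / (0 - 150) = -1.3333°C.
Then -1.3333 + 273.15 = 271.8 K.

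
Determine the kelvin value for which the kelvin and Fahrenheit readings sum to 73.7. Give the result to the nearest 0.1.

Let K be the kelvin reading. The Fahrenheit reading is F = 1.8·K - 459.67.
Require K + F = 73.7: (2.8)·K - 459.67 = 73.7.
K = (73.7 + 459.67) / (2.8) = 190.5.

190.5 K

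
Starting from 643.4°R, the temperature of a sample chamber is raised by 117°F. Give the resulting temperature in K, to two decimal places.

422.44 K

Initial temperature in Celsius: (643.4 - 491.67) × 5/9 = 84.2944°C.
The 117°F change is an interval, so only the factor 5/9 applies: +117 × 5/9 = +65.0000°C.
Final Celsius temperature: 84.2944 + 65.0000 = 149.2944°C.
In kelvin: 149.2944 + 273.15 = 422.44 K.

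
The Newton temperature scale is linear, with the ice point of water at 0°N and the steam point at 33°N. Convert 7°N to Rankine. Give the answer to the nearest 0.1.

Linear interpolation between the fixed points: C = (7 - 0) × 100 / (33 - 0) = 21.2121°C.
Then 21.2121 × 1.8 + 491.67 = 529.9°R.

529.9°R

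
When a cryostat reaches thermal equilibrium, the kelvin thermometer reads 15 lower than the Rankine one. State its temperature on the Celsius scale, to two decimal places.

-254.40°C

Let x be the Rankine reading; then the kelvin reading is 5/9·x.
(5/9·x) - x = -15  ⇒  (-4/9)·x = -15  ⇒  x = 33.7500°R.
In Celsius: (33.75 - 491.67) × 5/9 = -254.40°C.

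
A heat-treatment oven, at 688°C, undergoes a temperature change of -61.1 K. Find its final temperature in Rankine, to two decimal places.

The 61.1 K change is an interval; Kelvin and Celsius degrees are the same size, so ΔC = -61.1°C.
Final Celsius temperature: 688.0000 - 61.1000 = 626.9000°C.
In Rankine: 626.9000 × 1.8 + 491.67 = 1620.09°R.

1620.09°R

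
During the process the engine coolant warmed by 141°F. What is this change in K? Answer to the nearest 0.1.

78.3 K

An interval of 1°F corresponds to 5/9 K.
141 × 5/9 = 78.3.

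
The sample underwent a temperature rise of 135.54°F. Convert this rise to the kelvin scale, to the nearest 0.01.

75.30 K

Only the scale ratio 5/9 matters for a change in temperature.
135.54 × 5/9 = 75.30.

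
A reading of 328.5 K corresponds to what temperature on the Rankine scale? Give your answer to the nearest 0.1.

591.3°R

In Celsius: 328.5 - 273.15 = 55.3500°C.
In Rankine: 55.3500 × 1.8 + 491.67 = 591.3°R.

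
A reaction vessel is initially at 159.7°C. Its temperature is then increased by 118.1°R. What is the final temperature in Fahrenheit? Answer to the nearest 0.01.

The 118.1°R change is an interval, so only the factor 5/9 applies: +118.1 × 5/9 = +65.6111°C.
Final Celsius temperature: 159.7000 + 65.6111 = 225.3111°C.
In Fahrenheit: 225.3111 × 1.8 + 32 = 437.56°F.

437.56°F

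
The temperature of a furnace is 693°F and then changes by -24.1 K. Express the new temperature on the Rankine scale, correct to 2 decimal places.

1109.29°R

Initial temperature in Celsius: (693 - 32) × 5/9 = 367.2222°C.
The 24.1 K change is an interval; Kelvin and Celsius degrees are the same size, so ΔC = -24.1°C.
Final Celsius temperature: 367.2222 - 24.1000 = 343.1222°C.
In Rankine: 343.1222 × 1.8 + 491.67 = 1109.29°R.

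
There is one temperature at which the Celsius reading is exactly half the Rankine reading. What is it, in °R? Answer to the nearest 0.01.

Let R be the Rankine reading. The Celsius reading is C = 5/9·R - 273.15.
Require C = 0.5·R: 5/9·R - 273.15 = 0.5·R.
(1/18)·R = 273.15  ⇒  R = 4916.70.

4916.70°R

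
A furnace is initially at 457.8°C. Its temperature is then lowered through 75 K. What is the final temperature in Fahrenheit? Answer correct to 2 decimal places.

721.04°F

The 75 K change is an interval; Kelvin and Celsius degrees are the same size, so ΔC = -75°C.
Final Celsius temperature: 457.8000 - 75.0000 = 382.8000°C.
In Fahrenheit: 382.8000 × 1.8 + 32 = 721.04°F.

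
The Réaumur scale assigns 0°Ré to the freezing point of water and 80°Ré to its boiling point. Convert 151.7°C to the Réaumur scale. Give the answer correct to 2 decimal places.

121.36°Ré

Linearly onto the Réaumur scale: 0 + (151.7000 / 100) × (80 - 0) = 121.36°Ré.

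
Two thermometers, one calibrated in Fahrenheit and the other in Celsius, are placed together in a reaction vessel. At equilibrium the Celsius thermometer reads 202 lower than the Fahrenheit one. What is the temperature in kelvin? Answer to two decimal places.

485.65 K

Let x be the Fahrenheit reading; then the Celsius reading is 5/9·x - 17.7778.
(5/9·x - 17.7778) - x = -202  ⇒  (-4/9)·x = -184.222  ⇒  x = 414.5000°F.
In Celsius: (414.5 - 32) × 5/9 = 212.5000°C.
In kelvin: 212.5000 + 273.15 = 485.65 K.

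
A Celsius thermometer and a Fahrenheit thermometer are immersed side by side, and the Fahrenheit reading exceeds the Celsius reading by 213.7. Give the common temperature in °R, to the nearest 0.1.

Let x be the Celsius reading; then the Fahrenheit reading is 1.8·x + 32.
(1.8·x + 32) - x = 213.7  ⇒  (0.8)·x = 181.7  ⇒  x = 227.1250°C.
In Rankine: 227.1250 × 1.8 + 491.67 = 900.5°R.

900.5°R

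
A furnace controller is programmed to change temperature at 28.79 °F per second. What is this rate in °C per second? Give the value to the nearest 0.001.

The quantity depends on a temperature interval, so only the ratio of degree sizes applies; the offset between the scales is irrelevant.
A change of 1°F is a change of 5/9°C, so 28.79 × 5/9 = 15.994.

15.994 °C/second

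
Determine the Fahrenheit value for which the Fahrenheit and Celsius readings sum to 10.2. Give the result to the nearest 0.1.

18.0°F

Let F be the Fahrenheit reading. The Celsius reading is C = 5/9·F - 17.7778.
Require F + C = 10.2: (14/9)·F - 17.7778 = 10.2.
F = (10.2 + 17.7778) / (14/9) = 18.0.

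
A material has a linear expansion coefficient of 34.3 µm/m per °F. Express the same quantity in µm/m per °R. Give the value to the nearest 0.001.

34.300 µm/m per °R

Since only a temperature interval is involved, the additive offset between the scales drops out.
A change of 1°R is a change of 1°F, so per °R the value is 34.3 × 1 = 34.300.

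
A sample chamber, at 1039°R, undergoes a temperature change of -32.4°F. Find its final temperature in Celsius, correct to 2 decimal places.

286.07°C

Initial temperature in Celsius: (1039 - 491.67) × 5/9 = 304.0722°C.
The 32.4°F change is an interval, so only the factor 5/9 applies: -32.4 × 5/9 = -18.0000°C.
Final Celsius temperature: 304.0722 - 18.0000 = 286.0722°C.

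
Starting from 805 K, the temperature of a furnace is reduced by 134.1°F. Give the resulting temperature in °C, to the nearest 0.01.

457.35°C

Initial temperature in Celsius: 805 - 273.15 = 531.8500°C.
The 134.1°F change is an interval, so only the factor 5/9 applies: -134.1 × 5/9 = -74.5000°C.
Final Celsius temperature: 531.8500 - 74.5000 = 457.3500°C.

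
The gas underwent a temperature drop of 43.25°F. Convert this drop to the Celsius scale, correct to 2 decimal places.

24.03°C

An interval of 1°F corresponds to 5/9°C.
43.25 × 5/9 = 24.03.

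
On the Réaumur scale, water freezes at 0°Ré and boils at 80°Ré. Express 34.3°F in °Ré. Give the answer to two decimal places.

1.02°Ré

First in Celsius: (34.3 - 32) × 5/9 = 1.2778°C.
Linearly onto the Réaumur scale: 0 + (1.2778 / 100) × (80 - 0) = 1.02°Ré.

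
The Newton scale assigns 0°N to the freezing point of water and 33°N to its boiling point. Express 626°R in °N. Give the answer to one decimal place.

First in Celsius: (626 - 491.67) × 5/9 = 74.6278°C.
Linearly onto the Newton scale: 0 + (74.6278 / 100) × (33 - 0) = 24.6°N.

24.6°N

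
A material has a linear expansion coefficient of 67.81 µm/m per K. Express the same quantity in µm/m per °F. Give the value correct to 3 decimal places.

37.672 µm/m per °F

The quantity depends on a temperature interval, so only the ratio of degree sizes applies; the offset between the scales is irrelevant.
A change of 1°F is a change of 5/9 K, so per °F the value is 67.81 × 5/9 = 37.672.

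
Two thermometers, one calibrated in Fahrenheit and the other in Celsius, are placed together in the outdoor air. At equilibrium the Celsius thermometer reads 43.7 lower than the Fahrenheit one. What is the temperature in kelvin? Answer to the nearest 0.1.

287.8 K

Let x be the Fahrenheit reading; then the Celsius reading is 5/9·x - 17.7778.
(5/9·x - 17.7778) - x = -43.7  ⇒  (-4/9)·x = -25.9222  ⇒  x = 58.3250°F.
In Celsius: (58.325 - 32) × 5/9 = 14.6250°C.
In kelvin: 14.6250 + 273.15 = 287.8 K.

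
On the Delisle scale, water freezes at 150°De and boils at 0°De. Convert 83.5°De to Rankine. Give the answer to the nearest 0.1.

571.5°R

Linear interpolation between the fixed points: C = (83.5 - 150) × 100 / (0 - 150) = 44.3333°C.
Then 44.3333 × 1.8 + 491.67 = 571.5°R.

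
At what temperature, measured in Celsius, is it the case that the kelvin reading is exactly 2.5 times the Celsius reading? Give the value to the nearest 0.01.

182.10°C

Let C be the Celsius reading. The kelvin reading is K = 1·C + 273.15.
Require K = 2.5·C: 1·C + 273.15 = 2.5·C.
(-1.5)·C = -273.15  ⇒  C = 182.10.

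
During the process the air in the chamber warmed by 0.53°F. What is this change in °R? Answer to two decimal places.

0.53°R

Fahrenheit and Rankine degrees are the same size, so the interval is unchanged: 0.53.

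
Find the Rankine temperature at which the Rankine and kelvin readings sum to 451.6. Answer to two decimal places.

Let R be the Rankine reading. The kelvin reading is K = 5/9·R.
Require R + K = 451.6: (14/9)·R = 451.6.
R = (451.6) / (14/9) = 290.31.

290.31°R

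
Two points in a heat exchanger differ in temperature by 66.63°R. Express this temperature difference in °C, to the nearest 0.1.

37.0°C

An interval of 1°R corresponds to 5/9°C.
66.63 × 5/9 = 37.0.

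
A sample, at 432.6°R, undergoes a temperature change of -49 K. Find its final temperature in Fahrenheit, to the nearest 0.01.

-115.27°F

Initial temperature in Celsius: (432.6 - 491.67) × 5/9 = -32.8167°C.
The 49 K change is an interval; Kelvin and Celsius degrees are the same size, so ΔC = -49°C.
Final Celsius temperature: -32.8167 - 49.0000 = -81.8167°C.
In Fahrenheit: -81.8167 × 1.8 + 32 = -115.27°F.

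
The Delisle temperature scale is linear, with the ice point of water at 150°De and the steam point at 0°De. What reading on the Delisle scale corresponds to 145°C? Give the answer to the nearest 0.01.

Linearly onto the Delisle scale: 150 + (145.0000 / 100) × (0 - 150) = -67.50°De.

-67.50°De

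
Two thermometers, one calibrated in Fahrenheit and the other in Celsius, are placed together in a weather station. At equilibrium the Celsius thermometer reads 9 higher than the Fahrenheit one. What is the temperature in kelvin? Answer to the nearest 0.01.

221.90 K

Let x be the Fahrenheit reading; then the Celsius reading is 5/9·x - 17.7778.
(5/9·x - 17.7778) - x = 9  ⇒  (-4/9)·x = 26.7778  ⇒  x = -60.2500°F.
In Celsius: (-60.25 - 32) × 5/9 = -51.2500°C.
In kelvin: -51.2500 + 273.15 = 221.90 K.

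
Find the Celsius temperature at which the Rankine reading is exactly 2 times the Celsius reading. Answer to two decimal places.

Let C be the Celsius reading. The Rankine reading is R = 1.8·C + 491.67.
Require R = 2·C: 1.8·C + 491.67 = 2·C.
(-0.2)·C = -491.67  ⇒  C = 2458.35.

2458.35°C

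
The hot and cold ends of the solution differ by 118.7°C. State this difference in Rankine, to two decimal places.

213.66°R

An interval of 1°C corresponds to 1.8°R.
118.7 × 1.8 = 213.66.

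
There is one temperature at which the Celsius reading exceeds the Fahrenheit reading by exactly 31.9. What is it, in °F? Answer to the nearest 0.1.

Let F be the Fahrenheit reading. The Celsius reading is C = 5/9·F - 17.7778.
Require C - F = 31.9: (-4/9)·F - 17.7778 = 31.9.
F = (31.9 + 17.7778) / (-4/9) = -111.8.

-111.8°F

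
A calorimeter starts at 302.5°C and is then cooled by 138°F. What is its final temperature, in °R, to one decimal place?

The 138°F change is an interval, so only the factor 5/9 applies: -138 × 5/9 = -76.6667°C.
Final Celsius temperature: 302.5000 - 76.6667 = 225.8333°C.
In Rankine: 225.8333 × 1.8 + 491.67 = 898.2°R.

898.2°R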